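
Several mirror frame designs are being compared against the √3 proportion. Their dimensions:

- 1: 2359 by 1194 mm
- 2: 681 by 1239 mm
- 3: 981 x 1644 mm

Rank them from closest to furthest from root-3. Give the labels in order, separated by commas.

1: 2359/1194 ≈ 1.976 → |1.976 − 1.732| = 0.244
2: 1239/681 ≈ 1.819 → |1.819 − 1.732| = 0.087
3: 1644/981 ≈ 1.676 → |1.676 − 1.732| = 0.056

3, 2, 1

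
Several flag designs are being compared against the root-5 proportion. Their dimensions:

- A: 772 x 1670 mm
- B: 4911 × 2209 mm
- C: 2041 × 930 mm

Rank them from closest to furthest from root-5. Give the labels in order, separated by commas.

B, C, A

A: 1670/772 ≈ 2.163 → |2.163 − 2.236| = 0.073
B: 4911/2209 ≈ 2.223 → |2.223 − 2.236| = 0.013
C: 2041/930 ≈ 2.195 → |2.195 − 2.236| = 0.041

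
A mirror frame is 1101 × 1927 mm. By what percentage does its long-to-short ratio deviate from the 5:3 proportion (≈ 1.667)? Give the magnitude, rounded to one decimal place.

5.0%

Ratio = 1927 / 1101 ≈ 1.7502.
Ideal 5:3 ≈ 1.6667. |1.7502 − 1.6667| / 1.6667 ≈ 5.01% → 5.0%.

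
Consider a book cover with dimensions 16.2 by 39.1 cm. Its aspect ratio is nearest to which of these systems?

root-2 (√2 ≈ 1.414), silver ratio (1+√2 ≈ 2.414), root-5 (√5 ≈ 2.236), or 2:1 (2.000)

39.1/16.2 ≈ 2.414. Nearest candidates are silver ratio (2.414, off by 0.000) and root-5 (2.236, off by 0.178).

silver ratio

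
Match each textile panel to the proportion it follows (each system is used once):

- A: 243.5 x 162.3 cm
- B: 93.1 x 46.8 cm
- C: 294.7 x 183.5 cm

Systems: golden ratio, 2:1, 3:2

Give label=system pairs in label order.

Ratios: A ≈ 1.500; B ≈ 1.989; C ≈ 1.606.
Targets: golden ratio ≈ 1.618; 2:1 ≈ 2.000; 3:2 ≈ 1.500.

A=3:2, B=2:1, C=golden ratio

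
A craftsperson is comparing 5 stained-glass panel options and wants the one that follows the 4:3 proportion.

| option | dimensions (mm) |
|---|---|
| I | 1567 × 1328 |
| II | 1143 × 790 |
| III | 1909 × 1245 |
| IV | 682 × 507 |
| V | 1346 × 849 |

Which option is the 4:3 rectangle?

Target 4:3 ≈ 1.333.
I: 1.180 (Δ0.153)  II: 1.447 (Δ0.114)  III: 1.533 (Δ0.200)  IV: 1.345 (Δ0.012)  V: 1.585 (Δ0.252)

IV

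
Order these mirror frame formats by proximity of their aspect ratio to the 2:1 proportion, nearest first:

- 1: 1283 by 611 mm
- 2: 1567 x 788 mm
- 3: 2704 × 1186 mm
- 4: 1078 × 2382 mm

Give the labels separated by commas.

1: 1283/611 ≈ 2.100 → |2.100 − 2.000| = 0.100
2: 1567/788 ≈ 1.989 → |1.989 − 2.000| = 0.011
3: 2704/1186 ≈ 2.280 → |2.280 − 2.000| = 0.280
4: 2382/1078 ≈ 2.210 → |2.210 − 2.000| = 0.210

2, 1, 4, 3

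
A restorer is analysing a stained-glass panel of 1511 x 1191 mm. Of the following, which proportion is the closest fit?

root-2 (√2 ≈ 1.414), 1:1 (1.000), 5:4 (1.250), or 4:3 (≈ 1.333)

1511/1191 ≈ 1.269. Nearest candidates are 5:4 (1.250, off by 0.019) and 4:3 (1.333, off by 0.064).

5:4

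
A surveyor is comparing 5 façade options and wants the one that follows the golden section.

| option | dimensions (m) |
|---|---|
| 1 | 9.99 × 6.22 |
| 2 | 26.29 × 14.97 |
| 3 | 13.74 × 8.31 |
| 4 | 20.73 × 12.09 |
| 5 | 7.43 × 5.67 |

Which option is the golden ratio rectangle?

1

Ratios (long/short): 1 ≈ 1.606; 2 ≈ 1.756; 3 ≈ 1.653; 4 ≈ 1.715; 5 ≈ 1.310.
golden ratio ≈ 1.618; option 1 is nearest (Δ 0.012).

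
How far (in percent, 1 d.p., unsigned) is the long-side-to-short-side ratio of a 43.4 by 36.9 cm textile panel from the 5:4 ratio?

Ratio = 43.4 / 36.9 ≈ 1.1762.
Ideal 5:4 = 1.2500. |1.1762 − 1.2500| / 1.2500 ≈ 5.90% → 5.9%.

5.9%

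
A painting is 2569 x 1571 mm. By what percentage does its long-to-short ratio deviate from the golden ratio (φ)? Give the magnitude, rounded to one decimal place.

Ratio = 2569 / 1571 ≈ 1.6353.
Ideal golden ratio ≈ 1.6180. |1.6353 − 1.6180| / 1.6180 ≈ 1.07% → 1.1%.

1.1%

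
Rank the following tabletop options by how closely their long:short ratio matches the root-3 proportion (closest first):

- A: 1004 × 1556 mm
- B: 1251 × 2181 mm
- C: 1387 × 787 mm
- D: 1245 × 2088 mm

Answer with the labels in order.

A: 1556/1004 ≈ 1.550 → |1.550 − 1.732| = 0.182
B: 2181/1251 ≈ 1.743 → |1.743 − 1.732| = 0.011
C: 1387/787 ≈ 1.762 → |1.762 − 1.732| = 0.030
D: 2088/1245 ≈ 1.677 → |1.677 − 1.732| = 0.055

B, C, D, A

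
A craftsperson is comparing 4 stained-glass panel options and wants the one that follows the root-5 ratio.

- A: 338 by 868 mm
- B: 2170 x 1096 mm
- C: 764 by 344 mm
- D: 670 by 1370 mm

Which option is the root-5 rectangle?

C

Target root-5 ≈ 2.236.
A: 2.568 (Δ0.332)  B: 1.980 (Δ0.256)  C: 2.221 (Δ0.015)  D: 2.045 (Δ0.191)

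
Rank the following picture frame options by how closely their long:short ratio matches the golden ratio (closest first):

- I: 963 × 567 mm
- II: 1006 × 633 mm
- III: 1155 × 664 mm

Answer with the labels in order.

Ratios: I = 963 / 567 ≈ 1.698; II = 1006 / 633 ≈ 1.589; III = 1155 / 664 ≈ 1.739.
|Δ from 1.618|: I 0.080; II 0.029; III 0.121.

II, I, III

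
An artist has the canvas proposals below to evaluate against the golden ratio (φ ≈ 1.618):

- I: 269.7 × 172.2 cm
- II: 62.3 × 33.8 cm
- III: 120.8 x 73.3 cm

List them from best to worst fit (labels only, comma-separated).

I: 269.7/172.2 ≈ 1.566 → |1.566 − 1.618| = 0.052
II: 62.3/33.8 ≈ 1.843 → |1.843 − 1.618| = 0.225
III: 120.8/73.3 ≈ 1.648 → |1.648 − 1.618| = 0.030

III, I, II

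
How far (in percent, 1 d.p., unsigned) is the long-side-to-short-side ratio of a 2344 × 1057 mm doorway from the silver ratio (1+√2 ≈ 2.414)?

8.1%

Ratio = 2344 / 1057 ≈ 2.2176.
Ideal silver ratio ≈ 2.4142. |2.2176 − 2.4142| / 2.4142 ≈ 8.14% → 8.1%.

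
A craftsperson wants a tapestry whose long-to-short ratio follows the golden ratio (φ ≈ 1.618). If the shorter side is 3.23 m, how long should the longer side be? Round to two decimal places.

golden ratio ≈ 1.61803.
Longer side = 3.23 × 1.61803 ≈ 5.2262 → 5.23 m.

5.23 m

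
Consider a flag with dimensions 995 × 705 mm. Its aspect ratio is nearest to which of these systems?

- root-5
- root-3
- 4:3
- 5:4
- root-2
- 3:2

Ratio = 995 / 705 ≈ 1.411.
Distances: root-5 2.236 (Δ 0.825); root-3 1.732 (Δ 0.321); 4:3 1.333 (Δ 0.078); 5:4 1.250 (Δ 0.161); root-2 1.414 (Δ 0.003); 3:2 1.500 (Δ 0.089).

root-2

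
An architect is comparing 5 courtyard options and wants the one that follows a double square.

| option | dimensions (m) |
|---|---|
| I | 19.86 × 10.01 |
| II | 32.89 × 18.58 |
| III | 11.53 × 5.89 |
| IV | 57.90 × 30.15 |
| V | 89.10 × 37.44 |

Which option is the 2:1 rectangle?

Target 2:1 ≈ 2.000.
I: 1.984 (Δ0.016)  II: 1.770 (Δ0.230)  III: 1.958 (Δ0.042)  IV: 1.920 (Δ0.080)  V: 2.380 (Δ0.380)

I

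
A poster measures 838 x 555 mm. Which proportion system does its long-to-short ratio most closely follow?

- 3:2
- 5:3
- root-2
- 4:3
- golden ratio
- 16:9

838/555 ≈ 1.510. Nearest candidates are 3:2 (1.500, off by 0.010) and root-2 (1.414, off by 0.096).

3:2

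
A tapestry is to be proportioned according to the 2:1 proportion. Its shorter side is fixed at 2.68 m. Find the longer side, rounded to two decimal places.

2:1 = 2.00000.
Longer side = 2.68 × 2.00000 ≈ 5.3600 → 5.36 m.

5.36 m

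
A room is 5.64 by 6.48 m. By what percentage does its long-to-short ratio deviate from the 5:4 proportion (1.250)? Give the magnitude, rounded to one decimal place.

Ratio = 6.48 / 5.64 ≈ 1.1489.
Ideal 5:4 = 1.2500. |1.1489 − 1.2500| / 1.2500 ≈ 8.09% → 8.1%.

8.1%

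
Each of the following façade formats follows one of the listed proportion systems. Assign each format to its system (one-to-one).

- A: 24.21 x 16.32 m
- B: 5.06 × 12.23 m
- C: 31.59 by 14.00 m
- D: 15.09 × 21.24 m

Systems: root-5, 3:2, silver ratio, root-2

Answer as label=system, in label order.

Ratios: A ≈ 1.483; B ≈ 2.417; C ≈ 2.256; D ≈ 1.408.
Targets: root-5 ≈ 2.236; 3:2 ≈ 1.500; silver ratio ≈ 2.414; root-2 ≈ 1.414.

A=3:2, B=silver ratio, C=root-5, D=root-2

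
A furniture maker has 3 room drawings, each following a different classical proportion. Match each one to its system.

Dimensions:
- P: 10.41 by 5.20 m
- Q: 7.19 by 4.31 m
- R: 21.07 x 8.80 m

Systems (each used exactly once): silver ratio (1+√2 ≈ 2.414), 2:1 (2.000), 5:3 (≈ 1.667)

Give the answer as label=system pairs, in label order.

Ratios: P ≈ 2.002; Q ≈ 1.668; R ≈ 2.394.
Targets: silver ratio ≈ 2.414; 2:1 ≈ 2.000; 5:3 ≈ 1.667.

P=2:1, Q=5:3, R=silver ratio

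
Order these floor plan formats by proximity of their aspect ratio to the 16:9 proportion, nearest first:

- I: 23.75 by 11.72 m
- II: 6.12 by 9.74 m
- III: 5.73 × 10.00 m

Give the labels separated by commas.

I: 23.75/11.72 ≈ 2.026 → |2.026 − 1.778| = 0.248
II: 9.74/6.12 ≈ 1.592 → |1.592 − 1.778| = 0.186
III: 10.00/5.73 ≈ 1.745 → |1.745 − 1.778| = 0.033

III, II, I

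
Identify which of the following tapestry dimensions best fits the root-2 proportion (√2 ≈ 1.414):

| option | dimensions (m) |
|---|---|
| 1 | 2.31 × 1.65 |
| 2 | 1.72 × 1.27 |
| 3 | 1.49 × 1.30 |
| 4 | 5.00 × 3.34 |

Ratios (long/short): 1 ≈ 1.400; 2 ≈ 1.354; 3 ≈ 1.146; 4 ≈ 1.497.
root-2 ≈ 1.414; option 1 is nearest (Δ 0.014).

1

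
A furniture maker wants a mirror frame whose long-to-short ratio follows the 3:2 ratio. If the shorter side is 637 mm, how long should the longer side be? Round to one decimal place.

3:2 = 1.50000.
Longer side = 637 × 1.50000 ≈ 955.500 → 955.5 mm.

955.5 mm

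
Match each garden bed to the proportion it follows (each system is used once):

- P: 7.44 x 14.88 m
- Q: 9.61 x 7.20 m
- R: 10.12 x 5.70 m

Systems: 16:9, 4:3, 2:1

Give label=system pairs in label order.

P=2:1, Q=4:3, R=16:9

P = 14.88/7.44 ≈ 2.000 → 2:1 (2.000)
Q = 9.61/7.20 ≈ 1.335 → 4:3 (1.333)
R = 10.12/5.70 ≈ 1.775 → 16:9 (1.778)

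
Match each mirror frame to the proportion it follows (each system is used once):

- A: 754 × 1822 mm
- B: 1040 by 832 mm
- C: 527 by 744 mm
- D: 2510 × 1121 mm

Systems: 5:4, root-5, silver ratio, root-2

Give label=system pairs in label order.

Ratios: A ≈ 2.416; B ≈ 1.250; C ≈ 1.412; D ≈ 2.239.
Targets: 5:4 ≈ 1.250; root-5 ≈ 2.236; silver ratio ≈ 2.414; root-2 ≈ 1.414.

A=silver ratio, B=5:4, C=root-2, D=root-5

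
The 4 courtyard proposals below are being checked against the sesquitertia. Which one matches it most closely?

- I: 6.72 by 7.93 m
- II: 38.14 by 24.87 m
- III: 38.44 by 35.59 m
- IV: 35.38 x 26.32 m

IV

Target 4:3 ≈ 1.333.
I: 1.180 (Δ0.153)  II: 1.534 (Δ0.201)  III: 1.080 (Δ0.253)  IV: 1.344 (Δ0.011)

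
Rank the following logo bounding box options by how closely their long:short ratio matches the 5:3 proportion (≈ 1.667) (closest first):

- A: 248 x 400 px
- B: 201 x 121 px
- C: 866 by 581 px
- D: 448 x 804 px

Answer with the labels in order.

B, A, D, C

Ratios: A = 400 / 248 ≈ 1.613; B = 201 / 121 ≈ 1.661; C = 866 / 581 ≈ 1.491; D = 804 / 448 ≈ 1.795.
|Δ from 1.667|: A 0.054; B 0.006; C 0.176; D 0.128.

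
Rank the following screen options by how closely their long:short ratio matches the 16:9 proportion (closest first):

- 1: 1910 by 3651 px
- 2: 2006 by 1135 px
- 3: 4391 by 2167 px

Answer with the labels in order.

2, 1, 3

1: 3651/1910 ≈ 1.912 → |1.912 − 1.778| = 0.134
2: 2006/1135 ≈ 1.767 → |1.767 − 1.778| = 0.011
3: 4391/2167 ≈ 2.026 → |2.026 − 1.778| = 0.248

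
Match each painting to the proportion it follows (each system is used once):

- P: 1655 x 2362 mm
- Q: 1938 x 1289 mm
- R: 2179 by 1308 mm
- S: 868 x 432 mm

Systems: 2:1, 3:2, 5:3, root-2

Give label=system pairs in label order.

P=root-2, Q=3:2, R=5:3, S=2:1

Ratios: P ≈ 1.427; Q ≈ 1.503; R ≈ 1.666; S ≈ 2.009.
Targets: 2:1 ≈ 2.000; 3:2 ≈ 1.500; 5:3 ≈ 1.667; root-2 ≈ 1.414.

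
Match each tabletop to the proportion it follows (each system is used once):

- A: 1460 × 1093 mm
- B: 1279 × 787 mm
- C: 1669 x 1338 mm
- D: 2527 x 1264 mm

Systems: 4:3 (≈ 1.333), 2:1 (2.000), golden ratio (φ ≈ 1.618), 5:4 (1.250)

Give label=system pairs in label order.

Ratios: A ≈ 1.336; B ≈ 1.625; C ≈ 1.247; D ≈ 1.999.
Targets: 4:3 ≈ 1.333; 2:1 ≈ 2.000; golden ratio ≈ 1.618; 5:4 ≈ 1.250.

A=4:3, B=golden ratio, C=5:4, D=2:1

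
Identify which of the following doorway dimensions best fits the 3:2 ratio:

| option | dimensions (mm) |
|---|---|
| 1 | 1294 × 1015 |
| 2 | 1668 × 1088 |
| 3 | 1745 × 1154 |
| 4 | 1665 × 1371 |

Target 3:2 ≈ 1.500.
1: 1.275 (Δ0.225)  2: 1.533 (Δ0.033)  3: 1.512 (Δ0.012)  4: 1.214 (Δ0.286)

3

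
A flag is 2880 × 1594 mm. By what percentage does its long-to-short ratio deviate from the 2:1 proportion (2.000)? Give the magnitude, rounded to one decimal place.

Ratio = 2880 / 1594 ≈ 1.8068.
Ideal 2:1 = 2.0000. |1.8068 − 2.0000| / 2.0000 ≈ 9.66% → 9.7%.

9.7%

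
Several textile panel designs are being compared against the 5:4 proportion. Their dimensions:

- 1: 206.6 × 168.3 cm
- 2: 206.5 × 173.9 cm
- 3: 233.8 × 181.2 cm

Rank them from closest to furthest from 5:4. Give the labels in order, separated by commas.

1: 206.6/168.3 ≈ 1.228 → |1.228 − 1.250| = 0.022
2: 206.5/173.9 ≈ 1.187 → |1.187 − 1.250| = 0.063
3: 233.8/181.2 ≈ 1.290 → |1.290 − 1.250| = 0.040

1, 3, 2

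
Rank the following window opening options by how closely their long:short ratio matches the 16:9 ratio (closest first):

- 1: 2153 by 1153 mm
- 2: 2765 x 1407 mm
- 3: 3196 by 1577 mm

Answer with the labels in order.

1, 2, 3

1: 2153/1153 ≈ 1.867 → |1.867 − 1.778| = 0.089
2: 2765/1407 ≈ 1.965 → |1.965 − 1.778| = 0.187
3: 3196/1577 ≈ 2.027 → |2.027 − 1.778| = 0.249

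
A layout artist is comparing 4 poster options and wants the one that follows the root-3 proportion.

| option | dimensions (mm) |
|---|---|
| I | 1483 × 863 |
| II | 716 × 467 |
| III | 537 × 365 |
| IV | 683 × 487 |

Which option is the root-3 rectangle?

I

Target root-3 ≈ 1.732.
I: 1.718 (Δ0.014)  II: 1.533 (Δ0.199)  III: 1.471 (Δ0.261)  IV: 1.402 (Δ0.330)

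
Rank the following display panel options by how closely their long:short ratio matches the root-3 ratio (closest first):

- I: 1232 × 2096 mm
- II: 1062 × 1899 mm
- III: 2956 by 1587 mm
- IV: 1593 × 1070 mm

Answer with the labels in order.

I, II, III, IV

I: 2096/1232 ≈ 1.701 → |1.701 − 1.732| = 0.031
II: 1899/1062 ≈ 1.788 → |1.788 − 1.732| = 0.056
III: 2956/1587 ≈ 1.863 → |1.863 − 1.732| = 0.131
IV: 1593/1070 ≈ 1.489 → |1.489 − 1.732| = 0.243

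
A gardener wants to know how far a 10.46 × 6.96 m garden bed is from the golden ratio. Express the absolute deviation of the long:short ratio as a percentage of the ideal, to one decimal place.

7.1%

Ratio = 10.46 / 6.96 ≈ 1.5029.
Ideal golden ratio ≈ 1.6180. |1.5029 − 1.6180| / 1.6180 ≈ 7.11% → 7.1%.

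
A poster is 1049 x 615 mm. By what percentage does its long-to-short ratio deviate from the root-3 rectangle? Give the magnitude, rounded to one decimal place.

Ratio = 1049 / 615 ≈ 1.7057.
Ideal root-3 ≈ 1.7321. |1.7057 − 1.7321| / 1.7321 ≈ 1.52% → 1.5%.

1.5%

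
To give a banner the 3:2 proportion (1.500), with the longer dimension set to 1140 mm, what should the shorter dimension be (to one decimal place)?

3:2 = 1.50000.
Shorter side = 1140 ÷ 1.50000 ≈ 760.000 → 760.0 mm.

760.0 mm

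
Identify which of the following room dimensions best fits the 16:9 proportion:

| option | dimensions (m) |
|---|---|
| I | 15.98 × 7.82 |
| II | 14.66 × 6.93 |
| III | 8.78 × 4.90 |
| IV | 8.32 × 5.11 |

III

Target 16:9 ≈ 1.778.
I: 2.043 (Δ0.265)  II: 2.115 (Δ0.337)  III: 1.792 (Δ0.014)  IV: 1.628 (Δ0.150)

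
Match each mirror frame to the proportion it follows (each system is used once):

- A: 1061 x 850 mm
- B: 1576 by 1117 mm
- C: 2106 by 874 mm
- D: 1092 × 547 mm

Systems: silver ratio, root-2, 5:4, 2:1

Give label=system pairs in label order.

Ratios: A ≈ 1.248; B ≈ 1.411; C ≈ 2.410; D ≈ 1.996.
Targets: silver ratio ≈ 2.414; root-2 ≈ 1.414; 5:4 ≈ 1.250; 2:1 ≈ 2.000.

A=5:4, B=root-2, C=silver ratio, D=2:1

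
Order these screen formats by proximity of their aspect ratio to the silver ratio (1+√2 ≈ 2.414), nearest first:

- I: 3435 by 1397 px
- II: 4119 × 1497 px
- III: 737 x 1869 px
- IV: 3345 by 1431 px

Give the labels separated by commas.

Ratios: I = 3435 / 1397 ≈ 2.459; II = 4119 / 1497 ≈ 2.752; III = 1869 / 737 ≈ 2.536; IV = 3345 / 1431 ≈ 2.338.
|Δ from 2.414|: I 0.045; II 0.338; III 0.122; IV 0.076.

I, IV, III, II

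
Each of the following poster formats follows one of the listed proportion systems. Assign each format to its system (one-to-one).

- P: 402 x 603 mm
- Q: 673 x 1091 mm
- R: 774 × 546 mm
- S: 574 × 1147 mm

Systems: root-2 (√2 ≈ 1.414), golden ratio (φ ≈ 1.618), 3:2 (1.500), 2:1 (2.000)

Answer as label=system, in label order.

Ratios: P ≈ 1.500; Q ≈ 1.621; R ≈ 1.418; S ≈ 1.998.
Targets: root-2 ≈ 1.414; golden ratio ≈ 1.618; 3:2 ≈ 1.500; 2:1 ≈ 2.000.

P=3:2, Q=golden ratio, R=root-2, S=2:1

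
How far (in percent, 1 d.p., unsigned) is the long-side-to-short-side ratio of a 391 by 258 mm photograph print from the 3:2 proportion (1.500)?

1.0%

Ratio = 391 / 258 ≈ 1.5155.
Ideal 3:2 = 1.5000. |1.5155 − 1.5000| / 1.5000 ≈ 1.03% → 1.0%.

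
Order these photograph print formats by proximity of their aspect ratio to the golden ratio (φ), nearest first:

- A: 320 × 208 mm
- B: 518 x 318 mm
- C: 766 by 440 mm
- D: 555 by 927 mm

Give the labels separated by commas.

Ratios: A = 320 / 208 ≈ 1.538; B = 518 / 318 ≈ 1.629; C = 766 / 440 ≈ 1.741; D = 927 / 555 ≈ 1.670.
|Δ from 1.618|: A 0.080; B 0.011; C 0.123; D 0.052.

B, D, A, C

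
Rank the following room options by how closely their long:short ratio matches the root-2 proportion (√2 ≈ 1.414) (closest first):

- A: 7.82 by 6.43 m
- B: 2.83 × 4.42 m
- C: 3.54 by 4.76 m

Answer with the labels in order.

A: 7.82/6.43 ≈ 1.216 → |1.216 − 1.414| = 0.198
B: 4.42/2.83 ≈ 1.562 → |1.562 − 1.414| = 0.148
C: 4.76/3.54 ≈ 1.345 → |1.345 − 1.414| = 0.069

C, B, A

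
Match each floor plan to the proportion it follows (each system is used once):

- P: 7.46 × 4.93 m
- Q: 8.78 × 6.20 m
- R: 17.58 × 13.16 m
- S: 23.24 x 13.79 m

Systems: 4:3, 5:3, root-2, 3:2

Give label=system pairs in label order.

P = 7.46/4.93 ≈ 1.513 → 3:2 (1.500)
Q = 8.78/6.20 ≈ 1.416 → root-2 (1.414)
R = 17.58/13.16 ≈ 1.336 → 4:3 (1.333)
S = 23.24/13.79 ≈ 1.685 → 5:3 (1.667)

P=3:2, Q=root-2, R=4:3, S=5:3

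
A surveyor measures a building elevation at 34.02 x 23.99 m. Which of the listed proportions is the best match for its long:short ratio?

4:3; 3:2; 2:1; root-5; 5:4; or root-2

root-2

34.02/23.99 ≈ 1.418. Nearest candidates are root-2 (1.414, off by 0.004) and 3:2 (1.500, off by 0.082).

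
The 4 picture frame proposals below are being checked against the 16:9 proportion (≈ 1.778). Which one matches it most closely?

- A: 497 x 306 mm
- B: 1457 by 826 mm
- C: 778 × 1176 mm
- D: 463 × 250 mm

Ratios (long/short): A ≈ 1.624; B ≈ 1.764; C ≈ 1.512; D ≈ 1.852.
16:9 ≈ 1.778; option B is nearest (Δ 0.014).

B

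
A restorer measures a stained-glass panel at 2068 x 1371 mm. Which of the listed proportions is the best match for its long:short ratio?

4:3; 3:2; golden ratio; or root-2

3:2

2068/1371 ≈ 1.508. Nearest candidates are 3:2 (1.500, off by 0.008) and root-2 (1.414, off by 0.094).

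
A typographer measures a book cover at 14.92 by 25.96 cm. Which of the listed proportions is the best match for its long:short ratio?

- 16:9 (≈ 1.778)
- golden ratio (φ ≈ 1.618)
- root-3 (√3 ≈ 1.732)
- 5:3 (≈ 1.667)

root-3

Ratio = 25.96 / 14.92 ≈ 1.740.
Distances: 16:9 1.778 (Δ 0.038); golden ratio 1.618 (Δ 0.122); root-3 1.732 (Δ 0.008); 5:3 1.667 (Δ 0.073).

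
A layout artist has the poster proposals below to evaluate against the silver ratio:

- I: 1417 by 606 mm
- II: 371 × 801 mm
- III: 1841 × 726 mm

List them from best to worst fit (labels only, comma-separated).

Ratios: I = 1417 / 606 ≈ 2.338; II = 801 / 371 ≈ 2.159; III = 1841 / 726 ≈ 2.536.
|Δ from 2.414|: I 0.076; II 0.255; III 0.122.

I, III, II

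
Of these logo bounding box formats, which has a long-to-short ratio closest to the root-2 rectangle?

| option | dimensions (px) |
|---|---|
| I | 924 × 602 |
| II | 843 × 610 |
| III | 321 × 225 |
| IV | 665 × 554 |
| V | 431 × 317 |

Ratios (long/short): I ≈ 1.535; II ≈ 1.382; III ≈ 1.427; IV ≈ 1.200; V ≈ 1.360.
root-2 ≈ 1.414; option III is nearest (Δ 0.013).

III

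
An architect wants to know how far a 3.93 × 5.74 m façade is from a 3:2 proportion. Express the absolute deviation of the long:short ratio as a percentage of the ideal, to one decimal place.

Ratio = 5.74 / 3.93 ≈ 1.4606.
Ideal 3:2 = 1.5000. |1.4606 − 1.5000| / 1.5000 ≈ 2.63% → 2.6%.

2.6%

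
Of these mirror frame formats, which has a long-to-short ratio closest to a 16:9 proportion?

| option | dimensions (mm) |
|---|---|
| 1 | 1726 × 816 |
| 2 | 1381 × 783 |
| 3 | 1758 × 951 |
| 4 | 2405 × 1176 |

Ratios (long/short): 1 ≈ 2.115; 2 ≈ 1.764; 3 ≈ 1.849; 4 ≈ 2.045.
16:9 ≈ 1.778; option 2 is nearest (Δ 0.014).

2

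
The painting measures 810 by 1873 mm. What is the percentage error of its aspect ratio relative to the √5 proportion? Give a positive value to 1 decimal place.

3.4%

Ratio = 1873 / 810 ≈ 2.3123.
Ideal root-5 ≈ 2.2361. |2.3123 − 2.2361| / 2.2361 ≈ 3.41% → 3.4%.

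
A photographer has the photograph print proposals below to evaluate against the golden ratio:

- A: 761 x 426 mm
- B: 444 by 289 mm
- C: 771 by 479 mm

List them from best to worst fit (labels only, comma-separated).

C, B, A

Ratios: A = 761 / 426 ≈ 1.786; B = 444 / 289 ≈ 1.536; C = 771 / 479 ≈ 1.610.
|Δ from 1.618|: A 0.168; B 0.082; C 0.008.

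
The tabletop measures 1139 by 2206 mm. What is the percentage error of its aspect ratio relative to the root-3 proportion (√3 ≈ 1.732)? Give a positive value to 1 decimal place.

Ratio = 2206 / 1139 ≈ 1.9368.
Ideal root-3 ≈ 1.7321. |1.9368 − 1.7321| / 1.7321 ≈ 11.82% → 11.8%.

11.8%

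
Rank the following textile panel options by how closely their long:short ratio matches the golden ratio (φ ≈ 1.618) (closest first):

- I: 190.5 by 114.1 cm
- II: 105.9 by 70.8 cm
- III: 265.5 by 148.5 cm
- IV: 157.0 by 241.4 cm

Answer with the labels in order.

Ratios: I = 190.5 / 114.1 ≈ 1.670; II = 105.9 / 70.8 ≈ 1.496; III = 265.5 / 148.5 ≈ 1.788; IV = 241.4 / 157.0 ≈ 1.538.
|Δ from 1.618|: I 0.052; II 0.122; III 0.170; IV 0.080.

I, IV, II, III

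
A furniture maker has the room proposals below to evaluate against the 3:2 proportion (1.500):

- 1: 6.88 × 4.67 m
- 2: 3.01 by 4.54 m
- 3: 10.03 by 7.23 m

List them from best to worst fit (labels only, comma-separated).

Ratios: 1 = 6.88 / 4.67 ≈ 1.473; 2 = 4.54 / 3.01 ≈ 1.508; 3 = 10.03 / 7.23 ≈ 1.387.
|Δ from 1.500|: 1 0.027; 2 0.008; 3 0.113.

2, 1, 3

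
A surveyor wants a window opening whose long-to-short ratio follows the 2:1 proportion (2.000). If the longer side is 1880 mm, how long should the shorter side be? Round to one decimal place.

2:1 = 2.00000.
Shorter side = 1880 ÷ 2.00000 ≈ 940.000 → 940.0 mm.

940.0 mm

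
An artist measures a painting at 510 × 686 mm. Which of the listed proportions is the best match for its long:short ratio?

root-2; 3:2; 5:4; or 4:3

Ratio = 686 / 510 ≈ 1.345.
Distances: root-2 1.414 (Δ 0.069); 3:2 1.500 (Δ 0.155); 5:4 1.250 (Δ 0.095); 4:3 1.333 (Δ 0.012).

4:3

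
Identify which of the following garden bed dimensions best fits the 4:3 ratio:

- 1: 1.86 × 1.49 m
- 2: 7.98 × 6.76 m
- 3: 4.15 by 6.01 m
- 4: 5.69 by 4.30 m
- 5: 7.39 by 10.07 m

4

Ratios (long/short): 1 ≈ 1.248; 2 ≈ 1.180; 3 ≈ 1.448; 4 ≈ 1.323; 5 ≈ 1.363.
4:3 ≈ 1.333; option 4 is nearest (Δ 0.010).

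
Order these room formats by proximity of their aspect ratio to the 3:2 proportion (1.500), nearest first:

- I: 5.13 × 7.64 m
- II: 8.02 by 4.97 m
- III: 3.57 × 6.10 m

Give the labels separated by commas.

I: 7.64/5.13 ≈ 1.489 → |1.489 − 1.500| = 0.011
II: 8.02/4.97 ≈ 1.614 → |1.614 − 1.500| = 0.114
III: 6.10/3.57 ≈ 1.709 → |1.709 − 1.500| = 0.209

I, II, III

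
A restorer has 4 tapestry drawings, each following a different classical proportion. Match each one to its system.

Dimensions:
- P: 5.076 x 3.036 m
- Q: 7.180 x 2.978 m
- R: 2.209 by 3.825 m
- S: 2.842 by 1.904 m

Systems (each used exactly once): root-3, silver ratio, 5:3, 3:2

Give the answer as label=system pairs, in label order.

P=5:3, Q=silver ratio, R=root-3, S=3:2

P = 5.076/3.036 ≈ 1.672 → 5:3 (1.667)
Q = 7.180/2.978 ≈ 2.411 → silver ratio (2.414)
R = 3.825/2.209 ≈ 1.732 → root-3 (1.732)
S = 2.842/1.904 ≈ 1.493 → 3:2 (1.500)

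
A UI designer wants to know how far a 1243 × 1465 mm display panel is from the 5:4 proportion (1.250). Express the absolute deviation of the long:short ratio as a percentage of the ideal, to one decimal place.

5.7%

Ratio = 1465 / 1243 ≈ 1.1786.
Ideal 5:4 = 1.2500. |1.1786 − 1.2500| / 1.2500 ≈ 5.71% → 5.7%.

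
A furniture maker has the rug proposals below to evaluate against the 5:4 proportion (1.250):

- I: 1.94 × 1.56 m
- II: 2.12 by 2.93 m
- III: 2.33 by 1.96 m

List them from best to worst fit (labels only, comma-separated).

Ratios: I = 1.94 / 1.56 ≈ 1.244; II = 2.93 / 2.12 ≈ 1.382; III = 2.33 / 1.96 ≈ 1.189.
|Δ from 1.250|: I 0.006; II 0.132; III 0.061.

I, III, II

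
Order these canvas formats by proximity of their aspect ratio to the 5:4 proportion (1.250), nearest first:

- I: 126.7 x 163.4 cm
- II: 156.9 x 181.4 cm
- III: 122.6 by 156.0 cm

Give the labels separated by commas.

Ratios: I = 163.4 / 126.7 ≈ 1.290; II = 181.4 / 156.9 ≈ 1.156; III = 156.0 / 122.6 ≈ 1.272.
|Δ from 1.250|: I 0.040; II 0.094; III 0.022.

III, I, II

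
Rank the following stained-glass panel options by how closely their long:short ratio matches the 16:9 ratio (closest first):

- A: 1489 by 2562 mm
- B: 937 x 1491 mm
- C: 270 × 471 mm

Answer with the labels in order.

C, A, B

A: 2562/1489 ≈ 1.721 → |1.721 − 1.778| = 0.057
B: 1491/937 ≈ 1.591 → |1.591 − 1.778| = 0.187
C: 471/270 ≈ 1.744 → |1.744 − 1.778| = 0.034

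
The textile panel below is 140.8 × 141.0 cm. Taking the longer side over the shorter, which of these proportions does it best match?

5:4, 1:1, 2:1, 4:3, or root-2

141.0/140.8 ≈ 1.001. Nearest candidates are 1:1 (1.000, off by 0.001) and 5:4 (1.250, off by 0.249).

1:1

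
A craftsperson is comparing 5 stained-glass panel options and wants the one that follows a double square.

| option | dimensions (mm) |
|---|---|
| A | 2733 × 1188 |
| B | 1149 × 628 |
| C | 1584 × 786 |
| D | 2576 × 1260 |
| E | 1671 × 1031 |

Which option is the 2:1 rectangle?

Ratios (long/short): A ≈ 2.301; B ≈ 1.830; C ≈ 2.015; D ≈ 2.044; E ≈ 1.621.
2:1 ≈ 2.000; option C is nearest (Δ 0.015).

C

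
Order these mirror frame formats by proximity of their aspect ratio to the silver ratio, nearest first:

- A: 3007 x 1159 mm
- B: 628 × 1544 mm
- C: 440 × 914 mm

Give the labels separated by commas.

Ratios: A = 3007 / 1159 ≈ 2.594; B = 1544 / 628 ≈ 2.459; C = 914 / 440 ≈ 2.077.
|Δ from 2.414|: A 0.180; B 0.045; C 0.337.

B, A, C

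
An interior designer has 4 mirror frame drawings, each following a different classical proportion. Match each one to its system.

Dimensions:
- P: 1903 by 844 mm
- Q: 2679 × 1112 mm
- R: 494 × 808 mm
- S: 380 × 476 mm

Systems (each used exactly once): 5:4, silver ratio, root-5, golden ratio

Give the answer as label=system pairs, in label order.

P=root-5, Q=silver ratio, R=golden ratio, S=5:4

P = 1903/844 ≈ 2.255 → root-5 (2.236)
Q = 2679/1112 ≈ 2.409 → silver ratio (2.414)
R = 808/494 ≈ 1.636 → golden ratio (1.618)
S = 476/380 ≈ 1.253 → 5:4 (1.250)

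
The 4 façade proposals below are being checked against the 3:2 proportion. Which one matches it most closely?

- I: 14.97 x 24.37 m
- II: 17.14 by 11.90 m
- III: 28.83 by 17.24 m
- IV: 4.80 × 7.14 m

IV

Ratios (long/short): I ≈ 1.628; II ≈ 1.440; III ≈ 1.672; IV ≈ 1.488.
3:2 ≈ 1.500; option IV is nearest (Δ 0.012).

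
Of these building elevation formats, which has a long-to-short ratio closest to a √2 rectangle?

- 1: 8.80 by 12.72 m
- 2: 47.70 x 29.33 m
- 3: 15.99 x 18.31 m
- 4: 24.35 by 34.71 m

Target root-2 ≈ 1.414.
1: 1.445 (Δ0.031)  2: 1.626 (Δ0.212)  3: 1.145 (Δ0.269)  4: 1.425 (Δ0.011)

4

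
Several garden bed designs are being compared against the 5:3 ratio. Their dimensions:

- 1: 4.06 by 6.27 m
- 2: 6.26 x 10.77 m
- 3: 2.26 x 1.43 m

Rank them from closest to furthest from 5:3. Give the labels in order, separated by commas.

2, 3, 1

1: 6.27/4.06 ≈ 1.544 → |1.544 − 1.667| = 0.123
2: 10.77/6.26 ≈ 1.720 → |1.720 − 1.667| = 0.053
3: 2.26/1.43 ≈ 1.580 → |1.580 − 1.667| = 0.087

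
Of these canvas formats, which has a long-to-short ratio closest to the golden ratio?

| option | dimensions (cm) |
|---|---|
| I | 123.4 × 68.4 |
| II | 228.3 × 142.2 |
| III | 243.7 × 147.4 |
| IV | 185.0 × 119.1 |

Target golden ratio ≈ 1.618.
I: 1.804 (Δ0.186)  II: 1.605 (Δ0.013)  III: 1.653 (Δ0.035)  IV: 1.553 (Δ0.065)

II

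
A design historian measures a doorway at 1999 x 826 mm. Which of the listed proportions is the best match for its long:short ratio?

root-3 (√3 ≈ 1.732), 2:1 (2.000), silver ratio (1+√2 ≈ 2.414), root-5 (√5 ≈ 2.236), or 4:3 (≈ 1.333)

Ratio = 1999 / 826 ≈ 2.420.
Distances: root-3 1.732 (Δ 0.688); 2:1 2.000 (Δ 0.420); silver ratio 2.414 (Δ 0.006); root-5 2.236 (Δ 0.184); 4:3 1.333 (Δ 1.087).

silver ratio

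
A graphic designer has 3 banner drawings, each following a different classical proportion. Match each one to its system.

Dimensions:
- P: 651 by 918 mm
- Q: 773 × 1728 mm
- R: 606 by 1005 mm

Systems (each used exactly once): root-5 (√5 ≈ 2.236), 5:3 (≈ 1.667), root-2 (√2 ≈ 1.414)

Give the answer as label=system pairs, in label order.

Ratios: P ≈ 1.410; Q ≈ 2.235; R ≈ 1.658.
Targets: root-5 ≈ 2.236; 5:3 ≈ 1.667; root-2 ≈ 1.414.

P=root-2, Q=root-5, R=5:3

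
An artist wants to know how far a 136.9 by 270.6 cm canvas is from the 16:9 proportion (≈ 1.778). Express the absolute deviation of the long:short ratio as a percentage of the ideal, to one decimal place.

11.2%

Ratio = 270.6 / 136.9 ≈ 1.9766.
Ideal 16:9 ≈ 1.7778. |1.9766 − 1.7778| / 1.7778 ≈ 11.18% → 11.2%.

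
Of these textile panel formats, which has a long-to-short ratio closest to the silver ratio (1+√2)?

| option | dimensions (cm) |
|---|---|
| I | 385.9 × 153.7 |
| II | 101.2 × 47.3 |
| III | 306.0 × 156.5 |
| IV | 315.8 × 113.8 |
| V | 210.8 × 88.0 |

Target silver ratio ≈ 2.414.
I: 2.511 (Δ0.097)  II: 2.140 (Δ0.274)  III: 1.955 (Δ0.459)  IV: 2.775 (Δ0.361)  V: 2.395 (Δ0.019)

V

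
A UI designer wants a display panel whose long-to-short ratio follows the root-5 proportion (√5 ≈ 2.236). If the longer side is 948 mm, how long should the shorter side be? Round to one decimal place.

root-5 ≈ 2.23607.
Shorter side = 948 ÷ 2.23607 ≈ 423.958 → 424.0 mm.

424.0 mm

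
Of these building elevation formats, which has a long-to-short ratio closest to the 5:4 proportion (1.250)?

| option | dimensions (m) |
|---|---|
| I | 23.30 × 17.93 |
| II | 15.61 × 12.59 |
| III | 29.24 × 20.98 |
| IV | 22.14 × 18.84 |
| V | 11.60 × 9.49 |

Ratios (long/short): I ≈ 1.299; II ≈ 1.240; III ≈ 1.394; IV ≈ 1.175; V ≈ 1.222.
5:4 ≈ 1.250; option II is nearest (Δ 0.010).

II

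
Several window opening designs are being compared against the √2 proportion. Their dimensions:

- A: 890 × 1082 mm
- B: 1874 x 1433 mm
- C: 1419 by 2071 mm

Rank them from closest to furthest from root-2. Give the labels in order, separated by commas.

C, B, A

Ratios: A = 1082 / 890 ≈ 1.216; B = 1874 / 1433 ≈ 1.308; C = 2071 / 1419 ≈ 1.459.
|Δ from 1.414|: A 0.198; B 0.106; C 0.045.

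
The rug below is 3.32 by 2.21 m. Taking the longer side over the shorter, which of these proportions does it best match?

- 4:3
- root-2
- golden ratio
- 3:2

3:2

Ratio = 3.32 / 2.21 ≈ 1.502.
Distances: 4:3 1.333 (Δ 0.169); root-2 1.414 (Δ 0.088); golden ratio 1.618 (Δ 0.116); 3:2 1.500 (Δ 0.002).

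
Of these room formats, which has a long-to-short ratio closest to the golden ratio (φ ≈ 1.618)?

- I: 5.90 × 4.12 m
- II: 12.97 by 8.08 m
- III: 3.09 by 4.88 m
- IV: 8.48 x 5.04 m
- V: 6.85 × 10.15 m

Target golden ratio ≈ 1.618.
I: 1.432 (Δ0.186)  II: 1.605 (Δ0.013)  III: 1.579 (Δ0.039)  IV: 1.683 (Δ0.065)  V: 1.482 (Δ0.136)

II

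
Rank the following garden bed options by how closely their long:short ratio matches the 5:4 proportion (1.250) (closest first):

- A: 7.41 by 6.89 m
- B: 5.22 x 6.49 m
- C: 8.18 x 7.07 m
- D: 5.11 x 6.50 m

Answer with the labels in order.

B, D, C, A

Ratios: A = 7.41 / 6.89 ≈ 1.075; B = 6.49 / 5.22 ≈ 1.243; C = 8.18 / 7.07 ≈ 1.157; D = 6.50 / 5.11 ≈ 1.272.
|Δ from 1.250|: A 0.175; B 0.007; C 0.093; D 0.022.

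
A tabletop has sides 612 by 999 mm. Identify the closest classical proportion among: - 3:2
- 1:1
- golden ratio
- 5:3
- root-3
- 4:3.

Ratio = 999 / 612 ≈ 1.632.
Distances: 3:2 1.500 (Δ 0.132); 1:1 1.000 (Δ 0.632); golden ratio 1.618 (Δ 0.014); 5:3 1.667 (Δ 0.035); root-3 1.732 (Δ 0.100); 4:3 1.333 (Δ 0.299).

golden ratio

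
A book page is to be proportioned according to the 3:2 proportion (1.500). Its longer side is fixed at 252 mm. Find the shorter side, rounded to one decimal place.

168.0 mm

3:2 = 1.50000.
Shorter side = 252 ÷ 1.50000 ≈ 168.000 → 168.0 mm.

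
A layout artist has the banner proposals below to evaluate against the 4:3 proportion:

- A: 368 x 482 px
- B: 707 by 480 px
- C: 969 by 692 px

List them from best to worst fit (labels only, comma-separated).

Ratios: A = 482 / 368 ≈ 1.310; B = 707 / 480 ≈ 1.473; C = 969 / 692 ≈ 1.400.
|Δ from 1.333|: A 0.023; B 0.140; C 0.067.

A, C, B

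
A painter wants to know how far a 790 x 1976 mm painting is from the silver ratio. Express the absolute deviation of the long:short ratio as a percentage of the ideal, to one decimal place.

3.6%

Ratio = 1976 / 790 ≈ 2.5013.
Ideal silver ratio ≈ 2.4142. |2.5013 − 2.4142| / 2.4142 ≈ 3.61% → 3.6%.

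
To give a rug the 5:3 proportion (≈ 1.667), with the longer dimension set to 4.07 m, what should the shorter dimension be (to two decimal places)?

5:3 ≈ 1.66667.
Shorter side = 4.07 ÷ 1.66667 ≈ 2.4420 → 2.44 m.

2.44 m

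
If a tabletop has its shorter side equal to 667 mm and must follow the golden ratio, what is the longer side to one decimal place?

1079.2 mm

golden ratio ≈ 1.61803.
Longer side = 667 × 1.61803 ≈ 1079.226 → 1079.2 mm.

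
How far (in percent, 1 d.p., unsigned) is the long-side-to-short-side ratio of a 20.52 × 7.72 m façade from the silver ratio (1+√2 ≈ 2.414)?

10.1%

Ratio = 20.52 / 7.72 ≈ 2.6580.
Ideal silver ratio ≈ 2.4142. |2.6580 − 2.4142| / 2.4142 ≈ 10.10% → 10.1%.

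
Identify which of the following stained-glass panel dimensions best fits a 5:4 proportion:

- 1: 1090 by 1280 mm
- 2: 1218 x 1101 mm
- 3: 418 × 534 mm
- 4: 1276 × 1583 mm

4

Ratios (long/short): 1 ≈ 1.174; 2 ≈ 1.106; 3 ≈ 1.278; 4 ≈ 1.241.
5:4 ≈ 1.250; option 4 is nearest (Δ 0.009).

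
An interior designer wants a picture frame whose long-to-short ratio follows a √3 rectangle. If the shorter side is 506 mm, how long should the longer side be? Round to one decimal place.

876.4 mm

root-3 ≈ 1.73205.
Longer side = 506 × 1.73205 ≈ 876.417 → 876.4 mm.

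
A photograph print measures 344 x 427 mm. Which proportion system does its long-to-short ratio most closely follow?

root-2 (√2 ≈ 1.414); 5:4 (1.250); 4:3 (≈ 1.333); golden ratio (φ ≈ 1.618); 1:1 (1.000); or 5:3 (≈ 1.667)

5:4

Ratio = 427 / 344 ≈ 1.241.
Distances: root-2 1.414 (Δ 0.173); 5:4 1.250 (Δ 0.009); 4:3 1.333 (Δ 0.092); golden ratio 1.618 (Δ 0.377); 1:1 1.000 (Δ 0.241); 5:3 1.667 (Δ 0.426).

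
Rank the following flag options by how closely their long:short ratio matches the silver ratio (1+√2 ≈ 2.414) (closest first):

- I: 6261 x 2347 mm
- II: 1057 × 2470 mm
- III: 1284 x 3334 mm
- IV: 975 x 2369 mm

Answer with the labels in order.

Ratios: I = 6261 / 2347 ≈ 2.668; II = 2470 / 1057 ≈ 2.337; III = 3334 / 1284 ≈ 2.597; IV = 2369 / 975 ≈ 2.430.
|Δ from 2.414|: I 0.254; II 0.077; III 0.183; IV 0.016.

IV, II, III, I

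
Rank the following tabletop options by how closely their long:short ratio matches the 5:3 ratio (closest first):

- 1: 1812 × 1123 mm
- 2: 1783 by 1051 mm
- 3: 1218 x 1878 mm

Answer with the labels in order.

Ratios: 1 = 1812 / 1123 ≈ 1.614; 2 = 1783 / 1051 ≈ 1.696; 3 = 1878 / 1218 ≈ 1.542.
|Δ from 1.667|: 1 0.053; 2 0.029; 3 0.125.

2, 1, 3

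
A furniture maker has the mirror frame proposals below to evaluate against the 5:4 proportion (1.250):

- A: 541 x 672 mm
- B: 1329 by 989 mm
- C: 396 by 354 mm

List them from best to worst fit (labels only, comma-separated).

A, B, C

A: 672/541 ≈ 1.242 → |1.242 − 1.250| = 0.008
B: 1329/989 ≈ 1.344 → |1.344 − 1.250| = 0.094
C: 396/354 ≈ 1.119 → |1.119 − 1.250| = 0.131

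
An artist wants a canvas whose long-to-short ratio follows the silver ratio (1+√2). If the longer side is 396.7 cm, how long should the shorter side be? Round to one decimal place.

silver ratio ≈ 2.41421.
Shorter side = 396.7 ÷ 2.41421 ≈ 164.319 → 164.3 cm.

164.3 cm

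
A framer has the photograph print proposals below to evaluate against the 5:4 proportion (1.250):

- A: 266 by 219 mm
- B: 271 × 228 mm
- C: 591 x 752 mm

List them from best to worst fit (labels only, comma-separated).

C, A, B

A: 266/219 ≈ 1.215 → |1.215 − 1.250| = 0.035
B: 271/228 ≈ 1.189 → |1.189 − 1.250| = 0.061
C: 752/591 ≈ 1.272 → |1.272 − 1.250| = 0.022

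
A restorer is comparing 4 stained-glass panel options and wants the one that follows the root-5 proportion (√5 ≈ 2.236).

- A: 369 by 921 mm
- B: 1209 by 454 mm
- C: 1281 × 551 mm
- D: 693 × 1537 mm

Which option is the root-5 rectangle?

D

Target root-5 ≈ 2.236.
A: 2.496 (Δ0.260)  B: 2.663 (Δ0.427)  C: 2.325 (Δ0.089)  D: 2.218 (Δ0.018)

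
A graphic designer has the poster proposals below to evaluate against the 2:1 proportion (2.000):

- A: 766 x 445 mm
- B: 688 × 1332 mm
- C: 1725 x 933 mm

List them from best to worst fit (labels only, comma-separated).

Ratios: A = 766 / 445 ≈ 1.721; B = 1332 / 688 ≈ 1.936; C = 1725 / 933 ≈ 1.849.
|Δ from 2.000|: A 0.279; B 0.064; C 0.151.

B, C, A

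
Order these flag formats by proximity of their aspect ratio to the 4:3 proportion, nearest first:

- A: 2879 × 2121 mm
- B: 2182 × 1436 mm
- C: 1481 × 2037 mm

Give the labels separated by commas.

Ratios: A = 2879 / 2121 ≈ 1.357; B = 2182 / 1436 ≈ 1.519; C = 2037 / 1481 ≈ 1.375.
|Δ from 1.333|: A 0.024; B 0.186; C 0.042.

A, C, B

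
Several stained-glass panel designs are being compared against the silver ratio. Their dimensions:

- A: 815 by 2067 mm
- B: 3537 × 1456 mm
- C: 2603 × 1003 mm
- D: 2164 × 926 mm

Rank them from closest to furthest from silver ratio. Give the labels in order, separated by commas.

B, D, A, C

A: 2067/815 ≈ 2.536 → |2.536 − 2.414| = 0.122
B: 3537/1456 ≈ 2.429 → |2.429 − 2.414| = 0.015
C: 2603/1003 ≈ 2.595 → |2.595 − 2.414| = 0.181
D: 2164/926 ≈ 2.337 → |2.337 − 2.414| = 0.077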